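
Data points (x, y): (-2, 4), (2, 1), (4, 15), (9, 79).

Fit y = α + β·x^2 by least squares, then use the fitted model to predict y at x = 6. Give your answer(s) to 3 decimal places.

Compute the Gram sums: Σ1 = 4, Σx^2 = 105, Σx^2·x^2 = 6849.
And Σy = 99, Σx^2·y = 6659.
So AᵀA·[α, β]ᵀ = Aᵀy: [[4, 105]; [105, 6849]]·[α, β]ᵀ = [99, 6659]ᵀ.
det = 4·6849 − 105² = 16371.
α = (99·6849 − 105·6659)/16371 = -7048/5457; β = (4·6659 − 105·99)/16371 = 16241/16371.
At x = 6: ŷ = (-7048/5457)·(1) + (16241/16371)·(36) = 187844/5457.

ŷ = 34.423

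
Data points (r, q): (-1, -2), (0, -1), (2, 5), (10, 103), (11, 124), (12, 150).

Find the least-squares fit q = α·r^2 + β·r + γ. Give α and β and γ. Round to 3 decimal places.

α = 0.978, β = 0.743, γ = -1.371

Entries of XᵀX: Σr^2·r^2 = 45394, Σr^2·r = 4066, Σr^2 = 370, Σr·r = 370, Σr = 34, Σ1 = 6.
Right-hand side: Σr^2·q = 46922, Σr·q = 4206, Σq = 379.
XᵀX·[α, β, γ]ᵀ = Xᵀq becomes [[45394, 4066, 370]; [4066, 370, 34]; [370, 34, 6]]·[α, β, γ]ᵀ = [46922, 4206, 379]ᵀ.
Row-reducing yields α = 3287/3360, β = 2497/3360, γ = -48/35.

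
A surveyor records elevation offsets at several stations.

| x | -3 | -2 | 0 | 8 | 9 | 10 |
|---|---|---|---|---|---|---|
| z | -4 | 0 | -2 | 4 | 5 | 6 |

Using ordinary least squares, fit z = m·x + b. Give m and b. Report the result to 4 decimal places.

From the data, Σx·x = 258, Σx = 22, Σ1 = 6.
Moment sums: Σx·z = 149, Σz = 9.
So MᵀM·[m, b]ᵀ = Mᵀz: [[258, 22]; [22, 6]]·[m, b]ᵀ = [149, 9]ᵀ.
Δ = 258·6 − 22² = 1064.
m = (149·6 − 22·9)/1064 = 87/133; b = (258·9 − 22·149)/1064 = -239/266.

m = 0.6541, b = -0.8985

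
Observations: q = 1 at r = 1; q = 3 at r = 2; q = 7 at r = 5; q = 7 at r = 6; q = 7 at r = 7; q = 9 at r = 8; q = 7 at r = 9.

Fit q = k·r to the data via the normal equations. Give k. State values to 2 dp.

k = 1.03

From the data, Σr·r = 260.
Moment sums: Σr·q = 268.
Normal equations: [[260]]·[k]ᵀ = [268]ᵀ.
k = 268/260 = 1.03077.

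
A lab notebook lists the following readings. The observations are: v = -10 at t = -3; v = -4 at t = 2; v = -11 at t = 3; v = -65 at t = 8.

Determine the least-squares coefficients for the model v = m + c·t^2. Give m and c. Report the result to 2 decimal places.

m = -0.96, c = -1.00

With design matrix A, AᵀA = [[4, 86]; [86, 4274]] and Aᵀv = [-90, -4365]ᵀ.
Eliminating c: 4274·(row 1) − 86·(row 2) gives 9700·m = 4274·(-90) − 86·(-4365) = -9270, so m = -927/970.
Then c = ((-4365) − 86·(-927/970))/4274 = -486/485.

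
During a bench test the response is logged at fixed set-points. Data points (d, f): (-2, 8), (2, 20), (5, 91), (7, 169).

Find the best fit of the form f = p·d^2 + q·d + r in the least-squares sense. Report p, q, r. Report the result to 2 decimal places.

From the data, Σd^2·d^2 = 3058, Σd^2·d = 468, Σd^2 = 82, Σd·d = 82, Σd = 12, Σ1 = 4.
Moment sums: Σd^2·f = 10668, Σd·f = 1662, Σf = 288.
So AᵀA·[p, q, r]ᵀ = Aᵀf: [[3058, 468, 82]; [468, 82, 12]; [82, 12, 4]]·[p, q, r]ᵀ = [10668, 1662, 288]ᵀ.
Solving the 3×3 system (Gaussian elimination) gives p = 6998/2343, q = 2291/781, r = 4618/2343.

p = 2.99, q = 2.93, r = 1.97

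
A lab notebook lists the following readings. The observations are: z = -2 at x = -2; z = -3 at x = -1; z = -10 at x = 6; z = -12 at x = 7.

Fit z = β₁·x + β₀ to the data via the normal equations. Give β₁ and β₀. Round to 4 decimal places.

Entries of AᵀA: Σx·x = 90, Σx = 10, Σ1 = 4.
Moment sums: Σx·z = -137, Σz = -27.
Normal equations: [[90, 10]; [10, 4]]·[β₁, β₀]ᵀ = [-137, -27]ᵀ.
Determinant 90·4 − 10² = 260.
β₁ = ((-137)·4 − 10·(-27))/260 = -139/130; β₀ = (90·(-27) − 10·(-137))/260 = -53/13.

β₁ = -1.0692, β₀ = -4.0769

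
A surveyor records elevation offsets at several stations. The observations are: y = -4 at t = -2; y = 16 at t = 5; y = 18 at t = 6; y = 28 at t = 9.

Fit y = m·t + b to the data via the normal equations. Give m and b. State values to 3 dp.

Sums needed: Σt·t = 146, Σt = 18, Σ1 = 4.
Moment sums: Σt·y = 448, Σy = 58.
XᵀX·[m, b]ᵀ = Xᵀy becomes [[146, 18]; [18, 4]]·[m, b]ᵀ = [448, 58]ᵀ.
Δ = 146·4 − 18² = 260.
m = (448·4 − 18·58)/260 = 187/65; b = (146·58 − 18·448)/260 = 101/65.

m = 2.877, b = 1.554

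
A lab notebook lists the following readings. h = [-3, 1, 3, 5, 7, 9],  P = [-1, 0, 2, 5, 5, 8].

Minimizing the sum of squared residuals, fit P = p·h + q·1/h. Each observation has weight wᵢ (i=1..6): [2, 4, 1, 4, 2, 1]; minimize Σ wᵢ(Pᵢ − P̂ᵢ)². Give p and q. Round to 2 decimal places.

p = 0.86, q = -0.98

AᵀWA·[p, q]ᵀ = AᵀWP reads: 310·p + 14·q = 254;  14·p + (451126/99225)·q = 482/63.
(Σwᵢ·h·h = 310, Σwᵢ·h·1/h = 14, Σwᵢ·1/h·1/h = 451126/99225, Σwᵢ·h·P = 254, Σwᵢ·1/h·P = 482/63.)
Δ = 310·(451126/99225) − 14² = 24080192/19845.
p = (254·(451126/99225) − 14·(482/63))/(24080192/19845) = 6497369/7525060; q = (310·(482/63) − 14·254)/(24080192/19845) = -1468845/1505012.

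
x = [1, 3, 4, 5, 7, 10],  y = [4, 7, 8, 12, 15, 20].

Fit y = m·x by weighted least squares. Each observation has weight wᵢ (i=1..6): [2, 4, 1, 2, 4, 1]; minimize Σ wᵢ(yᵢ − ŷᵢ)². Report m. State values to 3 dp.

m = 2.160

MᵀWM·[m]ᵀ = MᵀWy reads: 400·m = 864.
Hence m = 864 / 400 ≈ 2.16.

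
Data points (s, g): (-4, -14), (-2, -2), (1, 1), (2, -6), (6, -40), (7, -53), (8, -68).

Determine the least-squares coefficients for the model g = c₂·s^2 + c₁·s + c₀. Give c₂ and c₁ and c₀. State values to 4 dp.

The normal equations are: 8082·c₂ + 1008·c₁ + 174·c₀ = -8644;  1008·c₂ + 174·c₁ + 18·c₀ = -1106;  174·c₂ + 18·c₁ + 7·c₀ = -182.
(Σs^2·s^2 = 8082, Σs^2·s = 1008, Σs^2 = 174, Σs·s = 174, Σs = 18, Σ1 = 7, Σs^2·g = -8644, Σs·g = -1106, Σg = -182.)
Solving the 3×3 system (Gaussian elimination) gives c₂ = -98314/96579, c₁ = -16979/32193, c₀ = 21244/32193.

c₂ = -1.0180, c₁ = -0.5274, c₀ = 0.6599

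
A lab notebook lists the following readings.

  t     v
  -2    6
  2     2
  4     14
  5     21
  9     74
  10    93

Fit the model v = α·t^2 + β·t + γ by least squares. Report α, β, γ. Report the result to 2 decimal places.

α = 1.01, β = -0.83, γ = 0.23

Sums needed: Σt^2·t^2 = 17474, Σt^2·t = 1918, Σt^2 = 230, Σt·t = 230, Σt = 28, Σ1 = 6.
For Aᵀv: Σt^2·v = 16075, Σt·v = 1749, Σv = 210.
So AᵀA·[α, β, γ]ᵀ = Aᵀv: [[17474, 1918, 230]; [1918, 230, 28]; [230, 28, 6]]·[α, β, γ]ᵀ = [16075, 1749, 210]ᵀ.
Row-reducing yields α = 110701/109875, β = -181441/219750, γ = 8483/36625.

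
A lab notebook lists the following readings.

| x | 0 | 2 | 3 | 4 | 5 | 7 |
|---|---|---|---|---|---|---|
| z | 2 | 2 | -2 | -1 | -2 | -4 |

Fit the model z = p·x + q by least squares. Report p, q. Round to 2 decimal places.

Sums needed: Σx·x = 103, Σx = 21, Σ1 = 6.
And Σx·z = -44, Σz = -5.
MᵀM·[p, q]ᵀ = Mᵀz becomes [[103, 21]; [21, 6]]·[p, q]ᵀ = [-44, -5]ᵀ.
Eliminating q: 6·(row 1) − 21·(row 2) gives 177·p = 6·(-44) − 21·(-5) = -159, so p = -53/59.
Then q = ((-5) − 21·(-53/59))/6 = 409/177.

p = -0.90, q = 2.31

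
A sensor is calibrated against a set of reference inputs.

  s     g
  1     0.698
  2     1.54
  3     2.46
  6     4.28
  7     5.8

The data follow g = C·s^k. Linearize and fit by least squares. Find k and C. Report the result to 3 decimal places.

With ln gᵢ as the transformed response and ln sᵢ as the regressor:
Σln s = 5.5294, Σ(ln s)² = 8.6844, Σln g = 4.1842, Σln s·ln g = 7.3140.
Normal system: [[8.6844, 5.5294]; [5.5294, 5]]·[k, ln C]ᵀ = [7.3140, 4.1842]ᵀ.
Slope k = (n·Σln s·ln g − Σln s·Σln g)/(n·Σ(ln s)² − (Σln s)²) = (5·7.3140 − 5.5294·4.1842)/12.8473 = 1.04564; ln C = (Σln g − k·Σln s)/n = -0.31951, so C = exp(-0.31951) = 0.72650.

k = 1.046, C = 0.727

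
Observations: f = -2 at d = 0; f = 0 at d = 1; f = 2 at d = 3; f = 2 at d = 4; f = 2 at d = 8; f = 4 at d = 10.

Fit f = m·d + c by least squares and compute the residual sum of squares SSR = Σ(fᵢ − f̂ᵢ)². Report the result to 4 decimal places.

SSR = 5.1897

AᵀA·[m, c]ᵀ = Aᵀf reads: 190·m + 26·c = 70;  26·m + 6·c = 8.
Δ = 190·6 − 26² = 464.
m = (70·6 − 26·8)/464 = 53/116; c = (190·8 − 26·70)/464 = -75/116.
Residuals: -157/116, 11/58, 37/29, 95/116, -117/116, 9/116; SSR = 301/58.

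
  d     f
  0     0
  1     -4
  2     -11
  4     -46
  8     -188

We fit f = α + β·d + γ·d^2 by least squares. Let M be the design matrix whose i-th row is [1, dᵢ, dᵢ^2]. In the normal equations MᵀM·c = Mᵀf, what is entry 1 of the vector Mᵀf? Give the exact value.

Entry 1 ↔ basis 1, so (Mᵀf)_{1} = Σᵢ fᵢ = (1)·(0) + (1)·(-4) + (1)·(-11) + (1)·(-46) + (1)·(-188) = -249.

-249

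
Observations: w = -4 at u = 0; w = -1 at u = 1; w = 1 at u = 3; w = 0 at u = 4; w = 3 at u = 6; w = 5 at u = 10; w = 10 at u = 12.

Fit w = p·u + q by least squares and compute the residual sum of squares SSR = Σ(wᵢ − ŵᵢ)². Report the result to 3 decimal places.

From the data, Σu·u = 306, Σu = 36, Σ1 = 7.
Right-hand side: Σu·w = 190, Σw = 14.
So XᵀX·[p, q]ᵀ = Xᵀw: [[306, 36]; [36, 7]]·[p, q]ᵀ = [190, 14]ᵀ.
det = 306·7 − 36² = 846.
p = (190·7 − 36·14)/846 = 413/423; q = (306·14 − 36·190)/846 = -142/47.
Residuals: -46/47, 442/423, 154/141, -374/423, 23/141, -737/423, 184/141; SSR = 3718/423.

SSR = 8.790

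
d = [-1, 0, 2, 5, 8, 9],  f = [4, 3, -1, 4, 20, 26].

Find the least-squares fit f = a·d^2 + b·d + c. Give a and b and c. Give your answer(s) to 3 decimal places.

a = 0.560, b = -2.300, c = 1.823

From the data, Σd^2·d^2 = 11299, Σd^2·d = 1373, Σd^2 = 175, Σd·d = 175, Σd = 23, Σ1 = 6.
Moment sums: Σd^2·f = 3486, Σd·f = 408, Σf = 56.
Normal equations: [[11299, 1373, 175]; [1373, 175, 23]; [175, 23, 6]]·[a, b, c]ᵀ = [3486, 408, 56]ᵀ.
Row-reducing yields a = 25121/44880, b = -9383/4080, c = 13639/7480.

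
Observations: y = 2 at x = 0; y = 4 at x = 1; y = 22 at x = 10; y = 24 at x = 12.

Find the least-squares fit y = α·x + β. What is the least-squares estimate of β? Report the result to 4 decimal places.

β = 2.1375

From the data, Σx·x = 245, Σx = 23, Σ1 = 4.
Moment sums: Σx·y = 512, Σy = 52.
Normal equations: [[245, 23]; [23, 4]]·[α, β]ᵀ = [512, 52]ᵀ.
Eliminating β: 4·(row 1) − 23·(row 2) gives 451·α = 4·512 − 23·52 = 852, so α = 852/451.
Then β = (52 − 23·(852/451))/4 = 964/451.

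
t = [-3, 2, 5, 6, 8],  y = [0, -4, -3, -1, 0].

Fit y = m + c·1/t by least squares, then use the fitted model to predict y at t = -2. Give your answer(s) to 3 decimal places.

ŷ = 1.424

Compute the Gram sums: Σ1 = 5, Σ1/t = 79/120, Σ1/t·1/t = 6401/14400.
And Σy = -8, Σ1/t·y = -83/30.
AᵀA·[m, c]ᵀ = Aᵀy becomes [[5, 79/120]; [79/120, 6401/14400]]·[m, c]ᵀ = [-8, -83/30]ᵀ.
Δ = 5·(6401/14400) − (79/120)² = 2147/1200.
m = ((-8)·(6401/14400) − (79/120)·(-83/30))/(2147/1200) = -6245/6441; c = (5·(-83/30) − (79/120)·(-8))/(2147/1200) = -10280/2147.
At t = -2: ŷ = (-6245/6441)·(1) + (-10280/2147)·(-1/2) = 9175/6441.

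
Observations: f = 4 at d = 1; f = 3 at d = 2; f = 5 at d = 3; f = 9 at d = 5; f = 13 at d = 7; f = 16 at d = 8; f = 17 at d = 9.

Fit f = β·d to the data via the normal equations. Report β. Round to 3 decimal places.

The normal equations are: 233·β = 442.
β = 442/233 = 1.897.

β = 1.897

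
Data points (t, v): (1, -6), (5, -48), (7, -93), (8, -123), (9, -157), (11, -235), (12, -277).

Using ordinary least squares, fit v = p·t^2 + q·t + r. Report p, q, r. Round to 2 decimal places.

Forming MᵀM = [[49061, 4769, 485]; [4769, 485, 53]; [485, 53, 7]] and Mᵀv = [-94675, -9203, -939]ᵀ gives MᵀM·[p, q, r]ᵀ = Mᵀv.
Row-reducing yields p = -160183/79548, q = 109537/79548, r = -66959/13258.

p = -2.01, q = 1.38, r = -5.05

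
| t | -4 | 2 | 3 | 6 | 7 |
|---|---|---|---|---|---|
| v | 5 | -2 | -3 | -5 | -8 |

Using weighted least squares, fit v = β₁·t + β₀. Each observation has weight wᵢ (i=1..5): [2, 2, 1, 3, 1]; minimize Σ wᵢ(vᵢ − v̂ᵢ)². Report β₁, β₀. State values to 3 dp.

Entries of MᵀWM: Σwᵢ·t·t = 206, Σwᵢ·t = 24, Σwᵢ·1 = 9.
And Σwᵢ·t·v = -203, Σwᵢ·v = -20.
So MᵀWM·[β₁, β₀]ᵀ = MᵀWv: [[206, 24]; [24, 9]]·[β₁, β₀]ᵀ = [-203, -20]ᵀ.
Δ = 206·9 − 24² = 1278.
β₁ = ((-203)·9 − 24·(-20))/1278 = -449/426; β₀ = (206·(-20) − 24·(-203))/1278 = 376/639.

β₁ = -1.054, β₀ = 0.588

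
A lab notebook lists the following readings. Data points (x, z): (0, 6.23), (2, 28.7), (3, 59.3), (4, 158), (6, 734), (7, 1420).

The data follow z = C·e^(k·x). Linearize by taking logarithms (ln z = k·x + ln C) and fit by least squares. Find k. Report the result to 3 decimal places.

k = 0.788

Taking logs, ln z = k·x + ln C, so regress ln z on x.
AᵀA = [[114.0000, 22.0000]; [22.0000, 6]], rhs = [129.6119, 28.1884]ᵀ  (here Σx = 22.0000, Σ(x)² = 114.0000, Σln z = 28.1884, Σx·ln z = 129.6119).
Solving (det = 200.0000): k = 0.78763, ln C = 1.81007.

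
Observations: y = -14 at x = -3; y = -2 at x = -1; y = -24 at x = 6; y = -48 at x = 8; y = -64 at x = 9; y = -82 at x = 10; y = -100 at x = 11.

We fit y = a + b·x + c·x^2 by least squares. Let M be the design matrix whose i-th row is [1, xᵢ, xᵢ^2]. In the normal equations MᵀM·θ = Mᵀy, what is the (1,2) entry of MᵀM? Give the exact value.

40

Row 1 ↔ basis 1, column 2 ↔ basis x, so (MᵀM)_{1,2} = Σᵢ x = (1)·(-3) + (1)·(-1) + (1)·(6) + (1)·(8) + (1)·(9) + (1)·(10) + (1)·(11) = 40.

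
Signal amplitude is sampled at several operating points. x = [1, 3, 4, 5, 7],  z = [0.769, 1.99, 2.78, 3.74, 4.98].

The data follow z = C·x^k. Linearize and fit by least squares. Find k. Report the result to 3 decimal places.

Linearized form: ln z = k·ln x + ln C. From the 5 transformed points,
AᵀA = [[9.5056, 6.0403]; [6.0403, 5]], rhs = [7.4204, 4.3724]ᵀ  (here Σln x = 6.0403, Σ(ln x)² = 9.5056, Σln z = 4.3724, Σln x·ln z = 7.4204).
Solving (det = 11.0434): k = 0.96813, ln C = -0.29506.

k = 0.968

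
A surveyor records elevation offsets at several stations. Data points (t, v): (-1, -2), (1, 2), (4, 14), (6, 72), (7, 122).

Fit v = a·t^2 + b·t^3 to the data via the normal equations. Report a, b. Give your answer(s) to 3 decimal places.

Sums needed: Σt^2·t^2 = 3955, Σt^2·t^3 = 25607, Σt^3·t^3 = 168403.
Right-hand side: Σt^2·v = 8794, Σt^3·v = 58298.
det = 3955·168403 − 25607² = 10315416.
a = (8794·168403 − 25607·58298)/10315416 = -17099/14821; b = (3955·58298 − 25607·8794)/10315416 = 224193/429809.

a = -1.154, b = 0.522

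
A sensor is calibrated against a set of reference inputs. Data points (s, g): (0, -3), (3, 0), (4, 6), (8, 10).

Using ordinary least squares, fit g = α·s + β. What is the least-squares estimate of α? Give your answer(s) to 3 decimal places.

Sums needed: Σs·s = 89, Σs = 15, Σ1 = 4.
For Aᵀg: Σs·g = 104, Σg = 13.
Determinant 89·4 − 15² = 131.
α = (104·4 − 15·13)/131 = 221/131; β = (89·13 − 15·104)/131 = -403/131.

α = 1.687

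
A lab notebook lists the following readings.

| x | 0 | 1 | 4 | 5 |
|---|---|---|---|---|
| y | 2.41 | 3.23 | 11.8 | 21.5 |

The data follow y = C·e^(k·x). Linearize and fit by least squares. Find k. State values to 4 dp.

k = 0.4361

Taking logs, ln y = k·x + ln C, so regress ln y on x.
Σx = 10.0000, Σ(x)² = 42.0000, Σln y = 7.5883, Σx·ln y = 26.3851.
Equations: 42.0000·k + 10.0000·ln C = 26.3851;  10.0000·k + 4·ln C = 7.5883.
Solving (det = 68.0000): k = 0.43615, ln C = 0.80670.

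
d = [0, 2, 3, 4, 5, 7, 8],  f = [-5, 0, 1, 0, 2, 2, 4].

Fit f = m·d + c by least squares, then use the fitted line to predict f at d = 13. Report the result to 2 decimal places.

Normal-equation sums: Σd·d = 167, Σd = 29, Σ1 = 7.
For Aᵀf: Σd·f = 59, Σf = 4.
Normal equations: [[167, 29]; [29, 7]]·[m, c]ᵀ = [59, 4]ᵀ.
Δ = 167·7 − 29² = 328.
m = (59·7 − 29·4)/328 = 297/328; c = (167·4 − 29·59)/328 = -1043/328.
At d = 13: f̂ = (297/328)·(13) + (-1043/328)·(1) = 1409/164.

f̂ = 8.59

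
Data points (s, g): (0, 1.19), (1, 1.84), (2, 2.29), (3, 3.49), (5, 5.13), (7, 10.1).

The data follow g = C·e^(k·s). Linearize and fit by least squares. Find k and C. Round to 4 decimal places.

k = 0.2927, C = 1.2930

With ln gᵢ as the transformed response and sᵢ as the regressor:
XᵀX = [[88.0000, 18.0000]; [18.0000, 6]], rhs = [30.3799, 6.8098]ᵀ  (here Σs = 18.0000, Σ(s)² = 88.0000, Σln g = 6.8098, Σs·ln g = 30.3799).
Δ = 88.0000·6 − (18.0000)² = 204.0000; k = (30.3799·6 − 18.0000·6.8098)/204.0000 = 0.29266, ln C = (88.0000·6.8098 − 18.0000·30.3799)/204.0000 = 0.25699, so C = exp(0.25699) = 1.29303.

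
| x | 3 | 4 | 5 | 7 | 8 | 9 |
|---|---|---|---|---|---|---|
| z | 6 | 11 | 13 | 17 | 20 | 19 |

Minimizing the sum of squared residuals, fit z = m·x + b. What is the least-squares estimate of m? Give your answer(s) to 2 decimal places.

Entries of AᵀA: Σx·x = 244, Σx = 36, Σ1 = 6.
And Σx·z = 577, Σz = 86.
AᵀA·[m, b]ᵀ = Aᵀz becomes [[244, 36]; [36, 6]]·[m, b]ᵀ = [577, 86]ᵀ.
Δ = 244·6 − 36² = 168.
m = (577·6 − 36·86)/168 = 61/28; b = (244·86 − 36·577)/168 = 53/42.

m = 2.18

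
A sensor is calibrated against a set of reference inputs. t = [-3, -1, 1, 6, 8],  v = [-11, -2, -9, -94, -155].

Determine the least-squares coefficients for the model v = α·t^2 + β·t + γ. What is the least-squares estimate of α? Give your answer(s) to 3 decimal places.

α = -1.942

The normal equations are: 5475·α + 701·β + 111·γ = -13414;  701·α + 111·β + 11·γ = -1778;  111·α + 11·β + 5·γ = -271.
Inverting the 3×3 Gram matrix, [α, β, γ]ᵀ = [-255707/131678, -447121/131678, -238293/65839]ᵀ.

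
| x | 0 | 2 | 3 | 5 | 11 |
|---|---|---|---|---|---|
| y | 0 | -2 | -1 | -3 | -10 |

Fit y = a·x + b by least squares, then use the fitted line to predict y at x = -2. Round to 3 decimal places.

Entries of AᵀA: Σx·x = 159, Σx = 21, Σ1 = 5.
For Aᵀy: Σx·y = -132, Σy = -16.
Normal equations: [[159, 21]; [21, 5]]·[a, b]ᵀ = [-132, -16]ᵀ.
Δ = 159·5 − 21² = 354.
a = ((-132)·5 − 21·(-16))/354 = -54/59; b = (159·(-16) − 21·(-132))/354 = 38/59.
At x = -2: ŷ = (-54/59)·(-2) + (38/59)·(1) = 146/59.

ŷ = 2.475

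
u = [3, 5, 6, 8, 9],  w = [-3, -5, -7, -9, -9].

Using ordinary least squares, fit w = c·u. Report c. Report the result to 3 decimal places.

AᵀA·[c]ᵀ = Aᵀw reads: 215·c = -229.
(Σu·u = 215, Σu·w = -229.)
c = (-229)/215 = -1.06512.

c = -1.065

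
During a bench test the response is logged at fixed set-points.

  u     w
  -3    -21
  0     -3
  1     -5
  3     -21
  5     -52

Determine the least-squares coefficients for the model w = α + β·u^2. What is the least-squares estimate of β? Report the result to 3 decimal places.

β = -1.960

Compute the Gram sums: Σ1 = 5, Σu^2 = 44, Σu^2·u^2 = 788.
And Σw = -102, Σu^2·w = -1683.
det = 5·788 − 44² = 2004.
α = ((-102)·788 − 44·(-1683))/2004 = -527/167; β = (5·(-1683) − 44·(-102))/2004 = -1309/668.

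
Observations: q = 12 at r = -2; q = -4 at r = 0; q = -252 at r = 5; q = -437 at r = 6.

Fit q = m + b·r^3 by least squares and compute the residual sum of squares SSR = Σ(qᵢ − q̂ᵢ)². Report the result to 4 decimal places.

The normal equations are: 4·m + 333·b = -681;  333·m + 62345·b = -125988.
(Σ1 = 4, Σr^3 = 333, Σr^3·r^3 = 62345, Σq = -681, Σr^3·q = -125988.)
Eliminating b: 62345·(row 1) − 333·(row 2) gives 138491·m = 62345·(-681) − 333·(-125988) = -502941, so m = -69/19.
Then b = ((-125988) − 333·(-69/19))/62345 = -1407/703.
Residuals: -267/703, -7/19, 1272/703, -746/703; SSR = 3290/703.

SSR = 4.6799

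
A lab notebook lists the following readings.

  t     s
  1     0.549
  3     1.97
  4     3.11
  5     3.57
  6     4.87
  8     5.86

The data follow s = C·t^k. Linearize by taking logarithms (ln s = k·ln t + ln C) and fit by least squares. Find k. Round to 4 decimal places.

k = 1.1687

With ln sᵢ as the transformed response and ln tᵢ as the regressor:
Σln t = 7.9655, Σ(ln t)² = 13.2535, Σln s = 5.8368, Σln t·ln s = 10.8792.
Equations: 13.2535·k + 7.9655·ln C = 10.8792;  7.9655·k + 6·ln C = 5.8368.
Solving (det = 16.0713): k = 1.16867, ln C = -0.57871.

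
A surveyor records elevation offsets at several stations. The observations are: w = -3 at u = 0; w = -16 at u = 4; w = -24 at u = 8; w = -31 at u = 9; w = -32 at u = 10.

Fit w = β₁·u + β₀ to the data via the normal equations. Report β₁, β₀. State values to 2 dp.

β₁ = -2.88, β₀ = -3.38

From the data, Σu·u = 261, Σu = 31, Σ1 = 5.
And Σu·w = -855, Σw = -106.
Eliminating β₀: 5·(row 1) − 31·(row 2) gives 344·β₁ = 5·(-855) − 31·(-106) = -989, so β₁ = -23/8.
Then β₀ = ((-106) − 31·(-23/8))/5 = -27/8.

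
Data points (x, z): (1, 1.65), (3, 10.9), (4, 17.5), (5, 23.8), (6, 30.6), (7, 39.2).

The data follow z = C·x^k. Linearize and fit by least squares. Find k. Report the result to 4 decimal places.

k = 1.6297

Taking logs, ln z = k·ln x + ln C, so regress ln z on ln x.
XᵀX = [[12.7160, 7.8320]; [7.8320, 6]], rhs = [24.9621, 16.0111]ᵀ  (here Σln x = 7.8320, Σ(ln x)² = 12.7160, Σln z = 16.0111, Σln x·ln z = 24.9621).
Slope k = (n·Σln x·ln z − Σln x·Σln z)/(n·Σ(ln x)² − (Σln x)²) = (6·24.9621 − 7.8320·16.0111)/14.9557 = 1.62972; ln C = (Σln z − k·Σln x)/n = 0.54119.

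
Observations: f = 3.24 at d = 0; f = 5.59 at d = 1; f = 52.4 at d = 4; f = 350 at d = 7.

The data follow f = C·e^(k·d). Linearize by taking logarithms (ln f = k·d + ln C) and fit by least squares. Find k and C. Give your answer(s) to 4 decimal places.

Linearized form: ln f = k·d + ln C. From the 4 transformed points,
XᵀX = [[66.0000, 12.0000]; [12.0000, 4]], rhs = [58.5621, 12.7134]ᵀ  (here Σd = 12.0000, Σ(d)² = 66.0000, Σln f = 12.7134, Σd·ln f = 58.5621).
Δ = 66.0000·4 − (12.0000)² = 120.0000; k = (58.5621·4 − 12.0000·12.7134)/120.0000 = 0.68073, ln C = (66.0000·12.7134 − 12.0000·58.5621)/120.0000 = 1.13615, so C = exp(1.13615) = 3.11476.

k = 0.6807, C = 3.1148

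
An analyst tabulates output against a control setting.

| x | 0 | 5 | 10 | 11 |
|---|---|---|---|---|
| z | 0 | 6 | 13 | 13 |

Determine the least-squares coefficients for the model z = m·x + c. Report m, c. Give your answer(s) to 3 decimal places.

Compute the Gram sums: Σx·x = 246, Σx = 26, Σ1 = 4.
Right-hand side: Σx·z = 303, Σz = 32.
MᵀM·[m, c]ᵀ = Mᵀz becomes [[246, 26]; [26, 4]]·[m, c]ᵀ = [303, 32]ᵀ.
Eliminating c: 4·(row 1) − 26·(row 2) gives 308·m = 4·303 − 26·32 = 380, so m = 95/77.
Then c = (32 − 26·(95/77))/4 = -3/154.

m = 1.234, c = -0.019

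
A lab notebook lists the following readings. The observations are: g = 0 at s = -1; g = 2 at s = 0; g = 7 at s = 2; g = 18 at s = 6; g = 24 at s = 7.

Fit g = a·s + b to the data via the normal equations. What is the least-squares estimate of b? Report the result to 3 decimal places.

b = 2.087

Sums needed: Σs·s = 90, Σs = 14, Σ1 = 5.
Moment sums: Σs·g = 290, Σg = 51.
MᵀM·[a, b]ᵀ = Mᵀg becomes [[90, 14]; [14, 5]]·[a, b]ᵀ = [290, 51]ᵀ.
det = 90·5 − 14² = 254.
a = (290·5 − 14·51)/254 = 368/127; b = (90·51 − 14·290)/254 = 265/127.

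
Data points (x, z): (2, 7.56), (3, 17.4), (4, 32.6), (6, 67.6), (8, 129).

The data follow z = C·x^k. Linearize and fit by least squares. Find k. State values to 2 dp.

With ln zᵢ as the transformed response and ln xᵢ as the regressor:
Sums: Σln x = 7.0493, Σ(ln x)² = 11.1437, Σln z = 17.4371, Σln x·ln z = 27.0261.
Normal system: [[11.1437, 7.0493]; [7.0493, 5]]·[k, ln C]ᵀ = [27.0261, 17.4371]ᵀ.
Slope k = (n·Σln x·ln z − Σln x·Σln z)/(n·Σ(ln x)² − (Σln x)²) = (5·27.0261 − 7.0493·17.4371)/6.0265 = 2.02637; ln C = (Σln z − k·Σln x)/n = 0.63053.

k = 2.03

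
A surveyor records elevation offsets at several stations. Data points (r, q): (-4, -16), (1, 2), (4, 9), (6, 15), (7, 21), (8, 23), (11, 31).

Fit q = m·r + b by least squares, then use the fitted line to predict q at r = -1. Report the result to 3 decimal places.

q̂ = -5.814

The normal equations are: 303·m + 33·b = 864;  33·m + 7·b = 85.
(Σr·r = 303, Σr = 33, Σ1 = 7, Σr·q = 864, Σq = 85.)
Determinant 303·7 − 33² = 1032.
m = (864·7 − 33·85)/1032 = 1081/344; b = (303·85 − 33·864)/1032 = -919/344.
At r = -1: q̂ = (1081/344)·(-1) + (-919/344)·(1) = -250/43.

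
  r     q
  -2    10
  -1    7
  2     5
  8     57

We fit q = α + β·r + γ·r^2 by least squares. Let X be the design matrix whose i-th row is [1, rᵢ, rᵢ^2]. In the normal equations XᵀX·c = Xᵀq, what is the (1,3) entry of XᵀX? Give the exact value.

73

Row 1 ↔ basis 1, column 3 ↔ basis r^2, so (XᵀX)_{1,3} = Σᵢ r^2 = (1)·(4) + (1)·(1) + (1)·(4) + (1)·(64) = 73.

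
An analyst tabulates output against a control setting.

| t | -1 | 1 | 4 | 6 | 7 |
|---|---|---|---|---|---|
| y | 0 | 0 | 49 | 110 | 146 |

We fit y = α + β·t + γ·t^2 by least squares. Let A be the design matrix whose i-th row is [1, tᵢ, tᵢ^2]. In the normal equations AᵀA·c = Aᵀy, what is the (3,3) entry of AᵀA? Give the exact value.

3955

Row 3 ↔ basis t^2, column 3 ↔ basis t^2, so (AᵀA)_{3,3} = Σᵢ (t^2)·(t^2) = (1)·(1) + (1)·(1) + (16)·(16) + (36)·(36) + (49)·(49) = 3955.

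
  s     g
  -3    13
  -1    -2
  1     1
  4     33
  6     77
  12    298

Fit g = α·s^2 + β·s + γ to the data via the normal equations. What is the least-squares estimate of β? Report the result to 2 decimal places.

β = 1.05

Setting ∂/∂α … = 0 gives: 22371·α + 1981·β + 207·γ = 46328;  1981·α + 207·β + 19·γ = 4134;  207·α + 19·β + 6·γ = 420.
(Σs^2·s^2 = 22371, Σs^2·s = 1981, Σs^2 = 207, Σs·s = 207, Σs = 19, Σ1 = 6, Σs^2·g = 46328, Σs·g = 4134, Σg = 420.)
Row-reducing yields α = 2874533/1437744, β = 45659/43568, γ = -1650337/718872.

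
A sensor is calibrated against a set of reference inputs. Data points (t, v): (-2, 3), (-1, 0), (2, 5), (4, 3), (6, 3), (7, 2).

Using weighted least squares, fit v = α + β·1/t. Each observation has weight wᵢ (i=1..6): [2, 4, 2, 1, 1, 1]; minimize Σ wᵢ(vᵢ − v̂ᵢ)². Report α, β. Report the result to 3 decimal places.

α = 3.038, β = 2.737

The normal system XᵀWX·[α, β]ᵀ = XᵀWv is [[11, -289/84]; [-289/84, 36061/7056]]·[α, β]ᵀ = [24, 99/28]ᵀ.
Eliminating β: (36061/7056)·(row 1) − (-289/84)·(row 2) gives (156575/3528)·α = (36061/7056)·24 − (-289/84)·(99/28) = 317099/2352, so α = 951297/313150.
Then β = ((99/28) − (-289/84)·(951297/313150))/(36061/7056) = 428526/156575.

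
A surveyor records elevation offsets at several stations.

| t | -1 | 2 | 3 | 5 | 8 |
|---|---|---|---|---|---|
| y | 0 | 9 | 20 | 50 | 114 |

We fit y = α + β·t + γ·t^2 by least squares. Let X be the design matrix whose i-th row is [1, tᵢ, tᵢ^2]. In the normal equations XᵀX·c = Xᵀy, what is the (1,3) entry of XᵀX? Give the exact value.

103

Row 1 ↔ basis 1, column 3 ↔ basis t^2, so (XᵀX)_{1,3} = Σᵢ t^2 = (1)·(1) + (1)·(4) + (1)·(9) + (1)·(25) + (1)·(64) = 103.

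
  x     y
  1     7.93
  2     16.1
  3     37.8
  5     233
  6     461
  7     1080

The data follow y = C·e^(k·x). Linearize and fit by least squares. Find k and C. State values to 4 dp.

k = 0.8311, C = 3.2680

With ln yᵢ as the transformed response and xᵢ as the regressor:
Σx = 24.0000, Σ(x)² = 124.0000, Σln y = 27.0509, Σx·ln y = 131.4738.
Equations: 124.0000·k + 24.0000·ln C = 131.4738;  24.0000·k + 6·ln C = 27.0509.
Δ = 124.0000·6 − (24.0000)² = 168.0000; k = (131.4738·6 − 24.0000·27.0509)/168.0000 = 0.83107, ln C = (124.0000·27.0509 − 24.0000·131.4738)/168.0000 = 1.18419, so C = exp(1.18419) = 3.26805.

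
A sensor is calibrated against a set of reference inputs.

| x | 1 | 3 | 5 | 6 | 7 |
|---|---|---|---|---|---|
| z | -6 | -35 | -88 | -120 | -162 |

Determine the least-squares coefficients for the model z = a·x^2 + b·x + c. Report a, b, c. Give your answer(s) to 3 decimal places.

a = -2.834, b = -3.237, c = 0.065

The normal equations are: 4404·a + 712·b + 120·c = -14779;  712·a + 120·b + 22·c = -2405;  120·a + 22·b + 5·c = -411.
(Σx^2·x^2 = 4404, Σx^2·x = 712, Σx^2 = 120, Σx·x = 120, Σx = 22, Σ1 = 5, Σx^2·z = -14779, Σx·z = -2405, Σz = -411.)
Inverting the 3×3 Gram matrix, [a, b, c]ᵀ = [-5317/1876, -6073/1876, 61/938]ᵀ.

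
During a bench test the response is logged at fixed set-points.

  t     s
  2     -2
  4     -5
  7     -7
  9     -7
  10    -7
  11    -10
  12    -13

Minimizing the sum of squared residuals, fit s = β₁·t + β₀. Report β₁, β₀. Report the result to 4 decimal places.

With design matrix X, XᵀX = [[515, 55]; [55, 7]] and Xᵀs = [-472, -51]ᵀ.
Eliminating β₀: 7·(row 1) − 55·(row 2) gives 580·β₁ = 7·(-472) − 55·(-51) = -499, so β₁ = -499/580.
Then β₀ = ((-51) − 55·(-499/580))/7 = -61/116.

β₁ = -0.8603, β₀ = -0.5259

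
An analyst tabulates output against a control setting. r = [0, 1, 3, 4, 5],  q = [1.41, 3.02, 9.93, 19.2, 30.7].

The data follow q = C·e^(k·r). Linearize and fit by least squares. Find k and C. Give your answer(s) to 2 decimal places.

With ln qᵢ as the transformed response and rᵢ as the regressor:
Sums: Σr = 13.0000, Σ(r)² = 51.0000, Σln q = 10.1236, Σr·ln q = 36.9329.
Normal system: [[51.0000, 13.0000]; [13.0000, 5]]·[k, ln C]ᵀ = [36.9329, 10.1236]ᵀ.
Δ = 51.0000·5 − (13.0000)² = 86.0000; k = (36.9329·5 − 13.0000·10.1236)/86.0000 = 0.61695, ln C = (51.0000·10.1236 − 13.0000·36.9329)/86.0000 = 0.42064, so C = exp(0.42064) = 1.52293.

k = 0.62, C = 1.52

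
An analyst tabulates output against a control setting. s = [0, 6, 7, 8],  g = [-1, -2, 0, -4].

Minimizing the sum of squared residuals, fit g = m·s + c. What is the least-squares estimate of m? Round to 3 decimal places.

m = -0.187

From the data, Σs·s = 149, Σs = 21, Σ1 = 4.
Right-hand side: Σs·g = -44, Σg = -7.
Normal equations: [[149, 21]; [21, 4]]·[m, c]ᵀ = [-44, -7]ᵀ.
Δ = 149·4 − 21² = 155.
m = ((-44)·4 − 21·(-7))/155 = -29/155; c = (149·(-7) − 21·(-44))/155 = -119/155.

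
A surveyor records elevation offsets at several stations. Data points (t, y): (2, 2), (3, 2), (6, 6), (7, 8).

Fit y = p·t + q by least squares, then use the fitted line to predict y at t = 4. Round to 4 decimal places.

AᵀA·[p, q]ᵀ = Aᵀy reads: 98·p + 18·q = 102;  18·p + 4·q = 18.
(Σt·t = 98, Σt = 18, Σ1 = 4, Σt·y = 102, Σy = 18.)
Δ = 98·4 − 18² = 68.
p = (102·4 − 18·18)/68 = 21/17; q = (98·18 − 18·102)/68 = -18/17.
At t = 4: ŷ = (21/17)·(4) + (-18/17)·(1) = 66/17.

ŷ = 3.8824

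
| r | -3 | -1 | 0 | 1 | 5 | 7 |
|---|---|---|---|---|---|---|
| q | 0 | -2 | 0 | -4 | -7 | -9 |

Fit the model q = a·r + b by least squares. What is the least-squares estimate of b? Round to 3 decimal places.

Setting ∂/∂a … = 0 gives: 85·a + 9·b = -100;  9·a + 6·b = -22.
(Σr·r = 85, Σr = 9, Σ1 = 6, Σr·q = -100, Σq = -22.)
Determinant 85·6 − 9² = 429.
a = ((-100)·6 − 9·(-22))/429 = -134/143; b = (85·(-22) − 9·(-100))/429 = -970/429.

b = -2.261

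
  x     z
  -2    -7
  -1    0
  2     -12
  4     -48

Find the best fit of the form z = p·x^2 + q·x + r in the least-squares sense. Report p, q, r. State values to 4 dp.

p = -2.7867, q = -1.2500, r = 1.6045

Entries of AᵀA: Σx^2·x^2 = 289, Σx^2·x = 63, Σx^2 = 25, Σx·x = 25, Σx = 3, Σ1 = 4.
Right-hand side: Σx^2·z = -844, Σx·z = -202, Σz = -67.
AᵀA·[p, q, r]ᵀ = Aᵀz becomes [[289, 63, 25]; [63, 25, 3]; [25, 3, 4]]·[p, q, r]ᵀ = [-844, -202, -67]ᵀ.
Solving the 3×3 system (Gaussian elimination) gives p = -1973/708, q = -5/4, r = 284/177.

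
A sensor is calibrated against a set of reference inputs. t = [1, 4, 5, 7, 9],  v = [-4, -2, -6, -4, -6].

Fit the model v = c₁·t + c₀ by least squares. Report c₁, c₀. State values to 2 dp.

c₁ = -0.26, c₀ = -3.04

Sums needed: Σt·t = 172, Σt = 26, Σ1 = 5.
Moment sums: Σt·v = -124, Σv = -22.
Normal equations: [[172, 26]; [26, 5]]·[c₁, c₀]ᵀ = [-124, -22]ᵀ.
det = 172·5 − 26² = 184.
c₁ = ((-124)·5 − 26·(-22))/184 = -6/23; c₀ = (172·(-22) − 26·(-124))/184 = -70/23.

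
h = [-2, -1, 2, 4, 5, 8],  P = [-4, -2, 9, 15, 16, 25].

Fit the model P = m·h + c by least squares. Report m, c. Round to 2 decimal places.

m = 2.95, c = 1.96

The normal equations are: 114·m + 16·c = 368;  16·m + 6·c = 59.
Determinant 114·6 − 16² = 428.
m = (368·6 − 16·59)/428 = 316/107; c = (114·59 − 16·368)/428 = 419/214.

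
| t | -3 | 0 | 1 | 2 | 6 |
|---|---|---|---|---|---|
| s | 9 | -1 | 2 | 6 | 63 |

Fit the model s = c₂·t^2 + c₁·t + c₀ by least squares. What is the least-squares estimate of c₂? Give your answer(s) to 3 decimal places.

c₂ = 1.590

XᵀX·[c₂, c₁, c₀]ᵀ = Xᵀs reads: 1394·c₂ + 198·c₁ + 50·c₀ = 2375;  198·c₂ + 50·c₁ + 6·c₀ = 365;  50·c₂ + 6·c₁ + 5·c₀ = 79.
(Σt^2·t^2 = 1394, Σt^2·t = 198, Σt^2 = 50, Σt·t = 50, Σt = 6, Σ1 = 5, Σt^2·s = 2375, Σt·s = 365, Σs = 79.)
Row-reducing yields c₂ = 9547/6006, c₁ = 1189/1001, c₀ = -4568/3003.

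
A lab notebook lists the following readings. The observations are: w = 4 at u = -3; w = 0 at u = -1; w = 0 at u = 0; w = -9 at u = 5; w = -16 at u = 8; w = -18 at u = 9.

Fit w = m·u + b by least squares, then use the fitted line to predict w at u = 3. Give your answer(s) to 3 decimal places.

ŵ = -6.500

Entries of AᵀA: Σu·u = 180, Σu = 18, Σ1 = 6.
And Σu·w = -347, Σw = -39.
Normal equations: [[180, 18]; [18, 6]]·[m, b]ᵀ = [-347, -39]ᵀ.
Δ = 180·6 − 18² = 756.
m = ((-347)·6 − 18·(-39))/756 = -115/63; b = (180·(-39) − 18·(-347))/756 = -43/42.
At u = 3: ŵ = (-115/63)·(3) + (-43/42)·(1) = -13/2.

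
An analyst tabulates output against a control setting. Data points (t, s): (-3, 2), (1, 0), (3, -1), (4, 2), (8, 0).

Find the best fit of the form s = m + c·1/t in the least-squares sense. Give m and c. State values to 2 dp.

Setting ∂/∂m … = 0 gives: 5·m + (11/8)·c = 3;  (11/8)·m + (749/576)·c = -1/2.
(Σ1 = 5, Σ1/t = 11/8, Σ1/t·1/t = 749/576, Σs = 3, Σ1/t·s = -1/2.)
Δ = 5·(749/576) − (11/8)² = 83/18.
m = (3·(749/576) − (11/8)·(-1/2))/(83/18) = 2643/2656; c = (5·(-1/2) − (11/8)·3)/(83/18) = -477/332.

m = 1.00, c = -1.44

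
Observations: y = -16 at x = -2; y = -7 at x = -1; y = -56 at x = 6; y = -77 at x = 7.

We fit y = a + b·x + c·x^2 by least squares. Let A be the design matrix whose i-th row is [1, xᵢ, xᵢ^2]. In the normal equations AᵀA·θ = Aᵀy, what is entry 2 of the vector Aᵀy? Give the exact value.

-836

Entry 2 ↔ basis x, so (Aᵀy)_{2} = Σᵢ (x)·yᵢ = (-2)·(-16) + (-1)·(-7) + (6)·(-56) + (7)·(-77) = -836.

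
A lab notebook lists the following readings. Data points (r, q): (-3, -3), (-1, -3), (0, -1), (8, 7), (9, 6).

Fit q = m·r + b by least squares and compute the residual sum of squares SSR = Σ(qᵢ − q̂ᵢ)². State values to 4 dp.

SSR = 3.3927

From the data, Σr·r = 155, Σr = 13, Σ1 = 5.
And Σr·q = 122, Σq = 6.
Δ = 155·5 − 13² = 606.
m = (122·5 − 13·6)/606 = 266/303; b = (155·6 − 13·122)/606 = -328/303.
Residuals: 217/303, -105/101, 25/303, 107/101, -248/303; SSR = 1028/303.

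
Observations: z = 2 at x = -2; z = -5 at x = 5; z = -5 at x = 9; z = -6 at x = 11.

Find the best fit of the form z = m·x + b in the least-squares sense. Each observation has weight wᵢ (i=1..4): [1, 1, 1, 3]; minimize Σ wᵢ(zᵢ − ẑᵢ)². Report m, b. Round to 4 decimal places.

m = -0.5683, b = -0.0713

The normal equations are: 473·m + 45·b = -272;  45·m + 6·b = -26.
det = 473·6 − 45² = 813.
m = ((-272)·6 − 45·(-26))/813 = -154/271; b = (473·(-26) − 45·(-272))/813 = -58/813.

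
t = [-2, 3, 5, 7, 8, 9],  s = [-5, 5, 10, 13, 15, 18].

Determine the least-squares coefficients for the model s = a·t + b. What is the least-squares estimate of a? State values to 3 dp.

Compute the Gram sums: Σt·t = 232, Σt = 30, Σ1 = 6.
For Xᵀs: Σt·s = 448, Σs = 56.
So XᵀX·[a, b]ᵀ = Xᵀs: [[232, 30]; [30, 6]]·[a, b]ᵀ = [448, 56]ᵀ.
Δ = 232·6 − 30² = 492.
a = (448·6 − 30·56)/492 = 84/41; b = (232·56 − 30·448)/492 = -112/123.

a = 2.049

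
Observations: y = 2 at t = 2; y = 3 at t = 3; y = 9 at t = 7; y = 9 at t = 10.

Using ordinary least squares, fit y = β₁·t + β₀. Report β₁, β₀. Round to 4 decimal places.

Forming MᵀM = [[162, 22]; [22, 4]] and Mᵀy = [166, 23]ᵀ gives MᵀM·[β₁, β₀]ᵀ = Mᵀy.
det = 162·4 − 22² = 164.
β₁ = (166·4 − 22·23)/164 = 79/82; β₀ = (162·23 − 22·166)/164 = 37/82.

β₁ = 0.9634, β₀ = 0.4512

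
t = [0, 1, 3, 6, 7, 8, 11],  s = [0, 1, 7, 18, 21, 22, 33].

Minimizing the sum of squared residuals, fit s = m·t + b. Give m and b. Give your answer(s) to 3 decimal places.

Normal-equation sums: Σt·t = 280, Σt = 36, Σ1 = 7.
And Σt·s = 816, Σs = 102.
So XᵀX·[m, b]ᵀ = Xᵀs: [[280, 36]; [36, 7]]·[m, b]ᵀ = [816, 102]ᵀ.
Eliminating b: 7·(row 1) − 36·(row 2) gives 664·m = 7·816 − 36·102 = 2040, so m = 255/83.
Then b = (102 − 36·(255/83))/7 = -102/83.

m = 3.072, b = -1.229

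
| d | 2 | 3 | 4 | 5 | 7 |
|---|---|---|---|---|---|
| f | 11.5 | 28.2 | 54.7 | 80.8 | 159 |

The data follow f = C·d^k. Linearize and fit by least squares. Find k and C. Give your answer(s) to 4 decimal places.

k = 2.0967, C = 2.7879

With ln fᵢ as the transformed response and ln dᵢ as the regressor:
AᵀA = [[9.9861, 6.7334]; [6.7334, 5]], rhs = [27.8415, 19.2444]ᵀ  (here Σln d = 6.7334, Σ(ln d)² = 9.9861, Σln f = 19.2444, Σln d·ln f = 27.8415).
Slope k = (n·Σln d·ln f − Σln d·Σln f)/(n·Σ(ln d)² − (Σln d)²) = (5·27.8415 − 6.7334·19.2444)/4.5917 = 2.09669; ln C = (Σln f − k·Σln d)/n = 1.02530, so C = exp(1.02530) = 2.78795.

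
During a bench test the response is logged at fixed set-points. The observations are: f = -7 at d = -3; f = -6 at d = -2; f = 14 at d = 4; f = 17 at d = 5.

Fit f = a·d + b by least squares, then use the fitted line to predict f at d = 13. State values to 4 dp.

The normal equations are: 54·a + 4·b = 174;  4·a + 4·b = 18.
Determinant 54·4 − 4² = 200.
a = (174·4 − 4·18)/200 = 78/25; b = (54·18 − 4·174)/200 = 69/50.
At d = 13: f̂ = (78/25)·(13) + (69/50)·(1) = 2097/50.

f̂ = 41.9400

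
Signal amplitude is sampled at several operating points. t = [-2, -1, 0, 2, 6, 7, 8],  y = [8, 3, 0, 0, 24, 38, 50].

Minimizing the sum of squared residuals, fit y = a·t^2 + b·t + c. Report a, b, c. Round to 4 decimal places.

XᵀX·[a, b, c]ᵀ = Xᵀy reads: 7826·a + 1070·b + 158·c = 5961;  1070·a + 158·b + 20·c = 791;  158·a + 20·b + 7·c = 123.
(Σt^2·t^2 = 7826, Σt^2·t = 1070, Σt^2 = 158, Σt·t = 158, Σt = 20, Σ1 = 7, Σt^2·y = 5961, Σt·y = 791, Σy = 123.)
Inverting the 3×3 Gram matrix, [a, b, c]ᵀ = [43133/41118, -42667/20559, -110/623]ᵀ.

a = 1.0490, b = -2.0753, c = -0.1766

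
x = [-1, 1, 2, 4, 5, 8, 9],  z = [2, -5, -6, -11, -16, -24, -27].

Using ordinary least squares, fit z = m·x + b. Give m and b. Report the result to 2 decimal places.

With design matrix A, AᵀA = [[192, 28]; [28, 7]] and Aᵀz = [-578, -87]ᵀ.
det = 192·7 − 28² = 560.
m = ((-578)·7 − 28·(-87))/560 = -23/8; b = (192·(-87) − 28·(-578))/560 = -13/14.

m = -2.88, b = -0.93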